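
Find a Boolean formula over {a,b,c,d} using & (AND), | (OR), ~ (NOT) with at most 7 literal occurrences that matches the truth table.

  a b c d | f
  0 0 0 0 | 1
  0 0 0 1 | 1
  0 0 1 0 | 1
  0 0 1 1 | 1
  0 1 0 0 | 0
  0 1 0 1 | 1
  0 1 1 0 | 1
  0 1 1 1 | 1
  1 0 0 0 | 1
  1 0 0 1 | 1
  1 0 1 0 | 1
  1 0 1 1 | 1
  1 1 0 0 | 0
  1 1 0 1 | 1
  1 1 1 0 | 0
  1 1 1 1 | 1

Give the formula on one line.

((c & ~a) | (d | ~b))

  ~a = 1111111100000000
  (c & ~a) = 0011001100000000
  ~b = 1111000011110000
  (d | ~b) = 1111010111110101
  ((c & ~a) | (d | ~b)) = 1111011111110101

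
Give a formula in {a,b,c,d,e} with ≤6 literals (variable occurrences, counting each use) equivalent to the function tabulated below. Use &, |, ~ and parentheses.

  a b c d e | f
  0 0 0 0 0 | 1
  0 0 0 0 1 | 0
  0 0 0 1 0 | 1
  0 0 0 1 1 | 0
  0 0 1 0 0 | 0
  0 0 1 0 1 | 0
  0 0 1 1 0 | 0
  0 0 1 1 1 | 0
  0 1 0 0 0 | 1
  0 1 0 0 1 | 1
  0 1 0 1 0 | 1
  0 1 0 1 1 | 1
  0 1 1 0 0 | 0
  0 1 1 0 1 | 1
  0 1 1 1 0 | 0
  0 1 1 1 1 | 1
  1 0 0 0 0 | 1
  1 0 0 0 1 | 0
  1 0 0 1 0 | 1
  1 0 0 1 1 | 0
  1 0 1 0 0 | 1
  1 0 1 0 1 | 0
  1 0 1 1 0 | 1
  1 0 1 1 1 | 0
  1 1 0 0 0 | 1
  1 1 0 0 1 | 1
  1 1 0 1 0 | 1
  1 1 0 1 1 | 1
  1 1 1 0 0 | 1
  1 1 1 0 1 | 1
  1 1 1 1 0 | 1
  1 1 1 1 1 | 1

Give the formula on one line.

  ~e = 10101010101010101010101010101010
  (b | ~e) = 10101010111111111010101011111111
  (e | a) = 01010101010101011111111111111111
  ~c = 11110000111100001111000011110000
  ((e | a) | ~c) = 11110101111101011111111111111111
  ((b | ~e) & ((e | a) | ~c)) = 10100000111101011010101011111111

((b | ~e) & ((e | a) | ~c))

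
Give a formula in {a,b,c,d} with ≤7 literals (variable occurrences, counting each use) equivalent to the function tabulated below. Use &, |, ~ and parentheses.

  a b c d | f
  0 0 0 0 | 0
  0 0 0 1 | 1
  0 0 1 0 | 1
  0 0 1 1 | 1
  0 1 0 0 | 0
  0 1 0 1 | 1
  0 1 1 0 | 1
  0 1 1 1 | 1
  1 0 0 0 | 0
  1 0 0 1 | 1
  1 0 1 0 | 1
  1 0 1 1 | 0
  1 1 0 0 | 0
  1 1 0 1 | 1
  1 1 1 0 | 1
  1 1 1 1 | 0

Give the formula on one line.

((d & ~a) | ((c & ~d) | (d & (~c | ~d))))

  ~a = 1111111100000000
  (d & ~a) = 0101010100000000
  ~d = 1010101010101010
  (c & ~d) = 0010001000100010
  ~c = 1100110011001100
  (~c | ~d) = 1110111011101110
  (d & (~c | ~d)) = 0100010001000100
  ((c & ~d) | (d & (~c | ~d))) = 0110011001100110
  ((d & ~a) | ((c & ~d) | (d & (~c | ~d)))) = 0111011101100110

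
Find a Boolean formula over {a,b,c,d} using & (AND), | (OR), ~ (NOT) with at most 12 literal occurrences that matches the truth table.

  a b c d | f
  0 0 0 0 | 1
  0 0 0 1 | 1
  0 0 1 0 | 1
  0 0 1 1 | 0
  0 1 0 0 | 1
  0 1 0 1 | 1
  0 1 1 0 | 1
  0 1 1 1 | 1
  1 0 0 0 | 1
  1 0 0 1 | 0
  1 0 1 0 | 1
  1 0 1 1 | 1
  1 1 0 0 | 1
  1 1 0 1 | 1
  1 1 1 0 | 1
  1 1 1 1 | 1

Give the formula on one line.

  ~c = 1100110011001100
  (~c | a) = 1100110011111111
  ~d = 1010101010101010
  (~d | b) = 1010111110101111
  ~a = 1111111100000000
  ((~d | b) & ~a) = 1010111100000000
  ((~c | a) | ((~d | b) & ~a)) = 1110111111111111
  (~a | b) = 1111111100001111
  (~d | (~a | b)) = 1111111110101111
  (c | (~d | (~a | b))) = 1111111110111111
  (((~c | a) | ((~d | b) & ~a)) & (c | (~d | (~a | b)))) = 1110111110111111

(((~c | a) | ((~d | b) & ~a)) & (c | (~d | (~a | b))))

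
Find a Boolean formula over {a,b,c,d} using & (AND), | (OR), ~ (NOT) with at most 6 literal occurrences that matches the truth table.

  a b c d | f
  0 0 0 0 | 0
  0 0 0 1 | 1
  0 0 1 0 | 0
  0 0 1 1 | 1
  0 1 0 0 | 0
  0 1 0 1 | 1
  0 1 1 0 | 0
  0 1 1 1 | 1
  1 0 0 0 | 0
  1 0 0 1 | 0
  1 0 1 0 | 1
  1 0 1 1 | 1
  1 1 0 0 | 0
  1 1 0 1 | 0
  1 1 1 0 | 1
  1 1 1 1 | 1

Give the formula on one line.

((~a | c) & (a | d))

  ~a = 1111111100000000
  (~a | c) = 1111111100110011
  (a | d) = 0101010111111111
  ((~a | c) & (a | d)) = 0101010100110011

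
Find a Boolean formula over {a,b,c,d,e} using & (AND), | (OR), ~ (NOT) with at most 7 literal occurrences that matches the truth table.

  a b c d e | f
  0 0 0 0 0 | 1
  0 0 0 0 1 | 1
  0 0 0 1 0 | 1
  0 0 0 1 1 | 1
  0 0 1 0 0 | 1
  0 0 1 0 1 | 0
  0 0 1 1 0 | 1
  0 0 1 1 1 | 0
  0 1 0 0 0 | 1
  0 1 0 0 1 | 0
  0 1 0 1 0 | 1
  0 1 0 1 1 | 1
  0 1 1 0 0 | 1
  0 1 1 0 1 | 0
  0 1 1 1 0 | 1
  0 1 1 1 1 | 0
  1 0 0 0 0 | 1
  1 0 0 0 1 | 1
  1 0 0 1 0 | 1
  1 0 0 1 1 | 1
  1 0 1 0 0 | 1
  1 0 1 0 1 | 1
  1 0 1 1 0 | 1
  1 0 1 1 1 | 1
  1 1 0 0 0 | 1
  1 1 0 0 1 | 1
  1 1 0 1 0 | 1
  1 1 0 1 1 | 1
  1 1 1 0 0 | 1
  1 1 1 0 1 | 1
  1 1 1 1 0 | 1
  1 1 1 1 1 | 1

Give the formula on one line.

(((~b | d) & ~c) | (a | (~a & ~e)))

  ~b = 11111111000000001111111100000000
  (~b | d) = 11111111001100111111111100110011
  ~c = 11110000111100001111000011110000
  ((~b | d) & ~c) = 11110000001100001111000000110000
  ~a = 11111111111111110000000000000000
  ~e = 10101010101010101010101010101010
  (~a & ~e) = 10101010101010100000000000000000
  (a | (~a & ~e)) = 10101010101010101111111111111111
  (((~b | d) & ~c) | (a | (~a & ~e))) = 11111010101110101111111111111111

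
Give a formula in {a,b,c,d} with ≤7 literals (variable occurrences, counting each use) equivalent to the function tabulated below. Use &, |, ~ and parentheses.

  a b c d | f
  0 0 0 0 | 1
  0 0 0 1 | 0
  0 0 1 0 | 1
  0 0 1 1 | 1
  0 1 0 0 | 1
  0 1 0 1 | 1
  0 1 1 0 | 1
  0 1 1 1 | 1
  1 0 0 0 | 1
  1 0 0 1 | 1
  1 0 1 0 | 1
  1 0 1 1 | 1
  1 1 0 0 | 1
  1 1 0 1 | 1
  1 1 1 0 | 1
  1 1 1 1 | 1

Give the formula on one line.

(((b | c) | (~d | b)) | (a & ~c))

  (b | c) = 0011111100111111
  ~d = 1010101010101010
  (~d | b) = 1010111110101111
  ((b | c) | (~d | b)) = 1011111110111111
  ~c = 1100110011001100
  (a & ~c) = 0000000011001100
  (((b | c) | (~d | b)) | (a & ~c)) = 1011111111111111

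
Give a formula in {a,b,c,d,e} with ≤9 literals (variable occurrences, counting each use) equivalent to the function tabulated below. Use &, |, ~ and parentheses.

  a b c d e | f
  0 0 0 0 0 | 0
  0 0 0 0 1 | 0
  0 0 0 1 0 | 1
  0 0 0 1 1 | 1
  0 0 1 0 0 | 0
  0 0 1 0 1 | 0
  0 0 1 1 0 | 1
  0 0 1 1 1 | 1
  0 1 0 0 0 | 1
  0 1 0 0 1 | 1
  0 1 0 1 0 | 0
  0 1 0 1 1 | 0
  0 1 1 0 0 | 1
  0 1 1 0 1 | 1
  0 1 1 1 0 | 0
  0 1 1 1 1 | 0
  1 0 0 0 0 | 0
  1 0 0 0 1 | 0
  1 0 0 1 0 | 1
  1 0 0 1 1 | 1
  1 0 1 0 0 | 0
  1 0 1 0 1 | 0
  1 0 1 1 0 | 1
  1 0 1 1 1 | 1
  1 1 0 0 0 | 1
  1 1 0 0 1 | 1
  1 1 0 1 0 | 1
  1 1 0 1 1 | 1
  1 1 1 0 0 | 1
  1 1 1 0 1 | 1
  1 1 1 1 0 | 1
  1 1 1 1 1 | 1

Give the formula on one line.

  ~d = 11001100110011001100110011001100
  ~a = 11111111111111110000000000000000
  (~d & ~a) = 11001100110011000000000000000000
  ((~d & ~a) & b) = 00000000110011000000000000000000
  ~c = 11110000111100001111000011110000
  (~c & a) = 00000000000000001111000011110000
  ~b = 11111111000000001111111100000000
  ((~c & a) | ~b) = 11111111000000001111111111110000
  (((~d & ~a) & b) | ((~c & a) | ~b)) = 11111111110011001111111111110000
  (a | (((~d & ~a) & b) | ((~c & a) | ~b))) = 11111111110011001111111111111111
  (d | b) = 00110011111111110011001111111111
  ((a | (((~d & ~a) & b) | ((~c & a) | ~b))) & (d | b)) = 00110011110011000011001111111111

((a | (((~d & ~a) & b) | ((~c & a) | ~b))) & (d | b))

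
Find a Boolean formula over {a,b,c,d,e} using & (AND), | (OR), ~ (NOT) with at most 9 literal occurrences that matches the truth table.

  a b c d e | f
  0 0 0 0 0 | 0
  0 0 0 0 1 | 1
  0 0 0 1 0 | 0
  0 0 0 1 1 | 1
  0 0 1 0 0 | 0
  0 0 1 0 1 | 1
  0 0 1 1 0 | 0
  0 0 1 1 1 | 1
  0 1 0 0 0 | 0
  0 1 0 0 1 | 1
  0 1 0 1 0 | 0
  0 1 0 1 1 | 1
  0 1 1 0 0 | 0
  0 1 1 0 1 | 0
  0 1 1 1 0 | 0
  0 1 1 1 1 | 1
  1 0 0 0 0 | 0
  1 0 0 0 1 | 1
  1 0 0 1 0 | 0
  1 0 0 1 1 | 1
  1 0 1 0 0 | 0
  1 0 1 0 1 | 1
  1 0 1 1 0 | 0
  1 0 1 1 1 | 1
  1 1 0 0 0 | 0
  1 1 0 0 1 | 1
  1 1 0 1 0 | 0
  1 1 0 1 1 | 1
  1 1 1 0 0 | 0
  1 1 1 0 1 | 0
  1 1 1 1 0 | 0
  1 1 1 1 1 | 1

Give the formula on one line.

  ~b = 11111111000000001111111100000000
  ~c = 11110000111100001111000011110000
  (~c | d) = 11110011111100111111001111110011
  (~b | (~c | d)) = 11111111111100111111111111110011
  ~e = 10101010101010101010101010101010
  (~e & a) = 00000000000000001010101010101010
  ((~b | (~c | d)) | (~e & a)) = 11111111111100111111111111111011
  (e & ((~b | (~c | d)) | (~e & a))) = 01010101010100010101010101010001

(e & ((~b | (~c | d)) | (~e & a)))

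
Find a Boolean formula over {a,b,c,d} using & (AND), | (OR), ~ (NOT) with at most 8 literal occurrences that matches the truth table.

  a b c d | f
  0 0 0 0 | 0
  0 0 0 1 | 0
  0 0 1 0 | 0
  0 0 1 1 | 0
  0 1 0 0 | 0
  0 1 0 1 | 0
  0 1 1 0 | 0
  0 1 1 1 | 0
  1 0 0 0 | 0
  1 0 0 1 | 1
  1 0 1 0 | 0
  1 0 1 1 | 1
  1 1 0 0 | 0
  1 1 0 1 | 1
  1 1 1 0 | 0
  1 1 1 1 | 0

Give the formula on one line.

  (a & b) = 0000000000001111
  (d | (a & b)) = 0101010101011111
  ((d | (a & b)) | b) = 0101111101011111
  ~b = 1111000011110000
  ~c = 1100110011001100
  (d & ~c) = 0100010001000100
  (~b | (d & ~c)) = 1111010011110100
  (a & (~b | (d & ~c))) = 0000000011110100
  (((d | (a & b)) | b) & (a & (~b | (d & ~c)))) = 0000000001010100

(((d | (a & b)) | b) & (a & (~b | (d & ~c))))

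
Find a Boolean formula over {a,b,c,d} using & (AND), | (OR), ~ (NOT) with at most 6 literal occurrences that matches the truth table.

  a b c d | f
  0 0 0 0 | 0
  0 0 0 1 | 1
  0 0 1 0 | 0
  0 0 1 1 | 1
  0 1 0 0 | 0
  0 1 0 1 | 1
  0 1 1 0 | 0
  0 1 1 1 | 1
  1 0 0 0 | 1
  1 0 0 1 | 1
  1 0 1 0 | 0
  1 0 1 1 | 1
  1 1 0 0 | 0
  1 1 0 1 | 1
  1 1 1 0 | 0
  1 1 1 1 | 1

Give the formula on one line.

  ~b = 1111000011110000
  ~c = 1100110011001100
  (~b & ~c) = 1100000011000000
  ~a = 1111111100000000
  (~a & d) = 0101010100000000
  ((~b & ~c) | (~a & d)) = 1101010111000000
  (a & ((~b & ~c) | (~a & d))) = 0000000011000000
  (d | (a & ((~b & ~c) | (~a & d)))) = 0101010111010101

(d | (a & ((~b & ~c) | (~a & d))))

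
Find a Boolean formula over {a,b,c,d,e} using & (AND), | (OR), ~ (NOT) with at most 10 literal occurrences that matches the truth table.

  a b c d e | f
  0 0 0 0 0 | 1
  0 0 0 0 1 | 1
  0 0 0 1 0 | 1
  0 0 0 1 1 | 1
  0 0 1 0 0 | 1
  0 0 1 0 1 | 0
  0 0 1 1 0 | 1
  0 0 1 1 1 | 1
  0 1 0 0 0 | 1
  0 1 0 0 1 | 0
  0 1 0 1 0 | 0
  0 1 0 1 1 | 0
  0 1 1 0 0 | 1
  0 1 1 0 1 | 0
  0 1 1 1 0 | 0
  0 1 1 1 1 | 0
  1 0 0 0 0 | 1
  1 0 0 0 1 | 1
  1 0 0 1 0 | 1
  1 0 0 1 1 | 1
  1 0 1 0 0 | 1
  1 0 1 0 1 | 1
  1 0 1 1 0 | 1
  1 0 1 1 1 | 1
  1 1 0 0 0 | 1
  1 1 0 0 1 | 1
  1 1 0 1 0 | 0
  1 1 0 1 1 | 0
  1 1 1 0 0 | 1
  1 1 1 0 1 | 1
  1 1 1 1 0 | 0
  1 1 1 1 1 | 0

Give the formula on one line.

((~b | ~d) & ((d | (~b & (d | ~c))) | (a | ~e)))

  ~b = 11111111000000001111111100000000
  ~d = 11001100110011001100110011001100
  (~b | ~d) = 11111111110011001111111111001100
  ~c = 11110000111100001111000011110000
  (d | ~c) = 11110011111100111111001111110011
  (~b & (d | ~c)) = 11110011000000001111001100000000
  (d | (~b & (d | ~c))) = 11110011001100111111001100110011
  ~e = 10101010101010101010101010101010
  (a | ~e) = 10101010101010101111111111111111
  ((d | (~b & (d | ~c))) | (a | ~e)) = 11111011101110111111111111111111
  ((~b | ~d) & ((d | (~b & (d | ~c))) | (a | ~e))) = 11111011100010001111111111001100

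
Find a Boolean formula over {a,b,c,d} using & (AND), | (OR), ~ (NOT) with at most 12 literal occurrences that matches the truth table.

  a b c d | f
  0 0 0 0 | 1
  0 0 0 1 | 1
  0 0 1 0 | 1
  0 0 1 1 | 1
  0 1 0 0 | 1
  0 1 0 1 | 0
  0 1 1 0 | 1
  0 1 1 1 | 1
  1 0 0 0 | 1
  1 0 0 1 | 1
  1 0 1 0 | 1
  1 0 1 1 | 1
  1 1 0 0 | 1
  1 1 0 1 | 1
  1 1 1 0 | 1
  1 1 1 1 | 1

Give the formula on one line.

  ~b = 1111000011110000
  ~a = 1111111100000000
  (b | ~a) = 1111111100001111
  (c | (b | ~a)) = 1111111100111111
  (a & (c | (b | ~a))) = 0000000000111111
  ~d = 1010101010101010
  (a | d) = 0101010111111111
  ((a | d) & c) = 0001000100110011
  (~d | ((a | d) & c)) = 1011101110111011
  ((a & (c | (b | ~a))) | (~d | ((a | d) & c))) = 1011101110111111
  (~b | ((a & (c | (b | ~a))) | (~d | ((a | d) & c)))) = 1111101111111111

(~b | ((a & (c | (b | ~a))) | (~d | ((a | d) & c))))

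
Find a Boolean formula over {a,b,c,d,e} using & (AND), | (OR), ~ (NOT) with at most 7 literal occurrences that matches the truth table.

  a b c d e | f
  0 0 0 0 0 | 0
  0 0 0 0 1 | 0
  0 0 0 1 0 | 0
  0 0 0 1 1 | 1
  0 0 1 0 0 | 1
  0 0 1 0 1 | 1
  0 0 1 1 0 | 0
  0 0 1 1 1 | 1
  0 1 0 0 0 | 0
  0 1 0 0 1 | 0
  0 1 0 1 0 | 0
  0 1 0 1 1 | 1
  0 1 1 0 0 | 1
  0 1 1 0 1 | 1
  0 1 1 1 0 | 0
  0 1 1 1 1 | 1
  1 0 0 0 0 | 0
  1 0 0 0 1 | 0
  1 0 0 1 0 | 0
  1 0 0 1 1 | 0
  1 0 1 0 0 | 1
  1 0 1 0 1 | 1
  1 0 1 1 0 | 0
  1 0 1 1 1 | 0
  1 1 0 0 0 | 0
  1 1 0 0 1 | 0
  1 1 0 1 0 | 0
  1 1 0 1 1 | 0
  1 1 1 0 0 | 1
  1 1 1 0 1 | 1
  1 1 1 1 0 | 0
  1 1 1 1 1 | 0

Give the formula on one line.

  ~a = 11111111111111110000000000000000
  ~e = 10101010101010101010101010101010
  (~a | ~e) = 11111111111111111010101010101010
  (d & (~a | ~e)) = 00110011001100110010001000100010
  ((d & (~a | ~e)) & e) = 00010001000100010000000000000000
  ~d = 11001100110011001100110011001100
  (c | d) = 00111111001111110011111100111111
  (~d & (c | d)) = 00001100000011000000110000001100
  (((d & (~a | ~e)) & e) | (~d & (c | d))) = 00011101000111010000110000001100

(((d & (~a | ~e)) & e) | (~d & (c | d)))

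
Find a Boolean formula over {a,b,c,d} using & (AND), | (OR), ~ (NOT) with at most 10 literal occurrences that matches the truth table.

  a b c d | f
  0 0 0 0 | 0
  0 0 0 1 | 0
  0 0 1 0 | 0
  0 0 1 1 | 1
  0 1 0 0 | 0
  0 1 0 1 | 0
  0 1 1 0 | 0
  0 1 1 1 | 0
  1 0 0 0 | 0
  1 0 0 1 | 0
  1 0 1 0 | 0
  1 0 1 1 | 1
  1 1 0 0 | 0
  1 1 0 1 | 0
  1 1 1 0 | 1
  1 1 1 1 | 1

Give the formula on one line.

  ~b = 1111000011110000
  (~b & d) = 0101000001010000
  (a | (~b & d)) = 0101000011111111
  (c & (a | (~b & d))) = 0001000000110011
  ((c & (a | (~b & d))) & d) = 0001000000010001
  (b & c) = 0000001100000011
  ((b & c) & a) = 0000000000000011
  (((c & (a | (~b & d))) & d) | ((b & c) & a)) = 0001000000010011

(((c & (a | (~b & d))) & d) | ((b & c) & a))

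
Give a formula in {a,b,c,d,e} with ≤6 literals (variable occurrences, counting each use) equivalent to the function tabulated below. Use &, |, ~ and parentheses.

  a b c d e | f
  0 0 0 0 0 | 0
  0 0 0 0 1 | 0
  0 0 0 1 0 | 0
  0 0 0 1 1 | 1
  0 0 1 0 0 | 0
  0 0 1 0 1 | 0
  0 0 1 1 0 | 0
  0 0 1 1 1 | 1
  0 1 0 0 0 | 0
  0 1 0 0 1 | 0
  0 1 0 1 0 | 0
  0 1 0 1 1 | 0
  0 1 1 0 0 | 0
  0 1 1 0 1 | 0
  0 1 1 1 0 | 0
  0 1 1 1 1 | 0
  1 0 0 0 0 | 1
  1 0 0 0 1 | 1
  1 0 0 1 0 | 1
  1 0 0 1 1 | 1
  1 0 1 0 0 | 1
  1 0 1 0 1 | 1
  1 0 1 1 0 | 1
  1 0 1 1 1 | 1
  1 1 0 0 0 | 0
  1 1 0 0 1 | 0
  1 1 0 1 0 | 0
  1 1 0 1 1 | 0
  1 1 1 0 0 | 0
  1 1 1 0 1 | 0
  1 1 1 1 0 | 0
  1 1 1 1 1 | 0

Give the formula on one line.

  (e | a) = 01010101010101011111111111111111
  ~b = 11111111000000001111111100000000
  ((e | a) & ~b) = 01010101000000001111111100000000
  (d | a) = 00110011001100111111111111111111
  (((e | a) & ~b) & (d | a)) = 00010001000000001111111100000000

(((e | a) & ~b) & (d | a))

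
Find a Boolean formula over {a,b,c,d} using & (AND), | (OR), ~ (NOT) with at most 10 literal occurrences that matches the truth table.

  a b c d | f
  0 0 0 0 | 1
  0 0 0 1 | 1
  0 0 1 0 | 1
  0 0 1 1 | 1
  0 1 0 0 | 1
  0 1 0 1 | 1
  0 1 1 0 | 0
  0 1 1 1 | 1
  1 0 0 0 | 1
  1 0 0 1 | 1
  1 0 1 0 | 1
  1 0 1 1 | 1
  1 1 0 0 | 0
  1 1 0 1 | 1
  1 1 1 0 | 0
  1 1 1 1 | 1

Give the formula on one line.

  ~d = 1010101010101010
  ~b = 1111000011110000
  (~d & ~b) = 1010000010100000
  ~c = 1100110011001100
  (a | ~c) = 1100110011111111
  ~a = 1111111100000000
  ((a | ~c) & ~a) = 1100110000000000
  (((a | ~c) & ~a) | d) = 1101110101010101
  (~c & (((a | ~c) & ~a) | d)) = 1100110001000100
  ((~d & ~b) | (~c & (((a | ~c) & ~a) | d))) = 1110110011100100
  (((~d & ~b) | (~c & (((a | ~c) & ~a) | d))) | d) = 1111110111110101

(((~d & ~b) | (~c & (((a | ~c) & ~a) | d))) | d)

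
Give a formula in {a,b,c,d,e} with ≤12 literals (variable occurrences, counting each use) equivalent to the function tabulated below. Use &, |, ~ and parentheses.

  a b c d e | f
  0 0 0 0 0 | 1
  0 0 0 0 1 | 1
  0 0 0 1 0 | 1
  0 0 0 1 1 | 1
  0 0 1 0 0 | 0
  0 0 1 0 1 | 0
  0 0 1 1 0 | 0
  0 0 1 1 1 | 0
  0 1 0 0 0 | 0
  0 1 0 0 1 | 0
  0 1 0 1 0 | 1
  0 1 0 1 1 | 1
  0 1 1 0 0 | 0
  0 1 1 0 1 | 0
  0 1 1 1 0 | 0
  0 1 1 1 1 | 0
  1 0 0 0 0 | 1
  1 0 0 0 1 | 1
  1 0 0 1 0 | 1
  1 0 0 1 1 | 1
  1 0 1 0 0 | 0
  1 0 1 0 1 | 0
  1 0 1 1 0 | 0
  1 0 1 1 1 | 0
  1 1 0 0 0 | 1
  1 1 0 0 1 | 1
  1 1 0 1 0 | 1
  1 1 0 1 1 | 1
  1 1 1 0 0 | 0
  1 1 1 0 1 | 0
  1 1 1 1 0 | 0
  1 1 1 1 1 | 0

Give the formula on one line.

  ~b = 11111111000000001111111100000000
  (~b | d) = 11111111001100111111111100110011
  ~c = 11110000111100001111000011110000
  ~e = 10101010101010101010101010101010
  (d | b) = 00110011111111110011001111111111
  (~e | (d | b)) = 10111011111111111011101111111111
  (~c & (~e | (d | b))) = 10110000111100001011000011110000
  ((~b | d) & (~c & (~e | (d | b)))) = 10110000001100001011000000110000
  (~b | a) = 11111111000000001111111111111111
  (~c & (~b | a)) = 11110000000000001111000011110000
  (((~b | d) & (~c & (~e | (d | b)))) | (~c & (~b | a))) = 11110000001100001111000011110000

(((~b | d) & (~c & (~e | (d | b)))) | (~c & (~b | a)))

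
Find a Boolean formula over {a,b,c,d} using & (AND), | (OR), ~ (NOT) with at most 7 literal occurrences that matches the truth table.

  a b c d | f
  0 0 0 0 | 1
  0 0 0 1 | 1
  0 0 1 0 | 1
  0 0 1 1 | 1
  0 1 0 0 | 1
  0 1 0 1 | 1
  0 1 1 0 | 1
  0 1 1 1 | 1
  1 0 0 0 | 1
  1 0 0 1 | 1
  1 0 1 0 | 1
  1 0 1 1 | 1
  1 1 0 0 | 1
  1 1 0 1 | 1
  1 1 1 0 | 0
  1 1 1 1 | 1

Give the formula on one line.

  ~c = 1100110011001100
  ~a = 1111111100000000
  (~c | ~a) = 1111111111001100
  ~b = 1111000011110000
  (c & ~b) = 0011000000110000
  (d & c) = 0001000100010001
  ((c & ~b) | (d & c)) = 0011000100110001
  ((~c | ~a) | ((c & ~b) | (d & c))) = 1111111111111101

((~c | ~a) | ((c & ~b) | (d & c)))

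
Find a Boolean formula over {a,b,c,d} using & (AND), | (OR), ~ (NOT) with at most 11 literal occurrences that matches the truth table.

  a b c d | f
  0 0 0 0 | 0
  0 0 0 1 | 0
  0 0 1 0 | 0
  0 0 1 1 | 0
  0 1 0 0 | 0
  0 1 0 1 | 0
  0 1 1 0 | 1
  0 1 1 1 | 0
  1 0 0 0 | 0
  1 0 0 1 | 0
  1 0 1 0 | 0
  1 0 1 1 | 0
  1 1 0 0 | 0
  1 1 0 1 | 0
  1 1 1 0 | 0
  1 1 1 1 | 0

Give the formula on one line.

  ~b = 1111000011110000
  (a & ~b) = 0000000011110000
  (b | (a & ~b)) = 0000111111111111
  ~a = 1111111100000000
  (~a & c) = 0011001100000000
  (d | ~a) = 1111111101010101
  ~d = 1010101010101010
  (a | ~d) = 1010101011111111
  ((d | ~a) & (a | ~d)) = 1010101001010101
  ((~a & c) & ((d | ~a) & (a | ~d))) = 0010001000000000
  ((b | (a & ~b)) & ((~a & c) & ((d | ~a) & (a | ~d)))) = 0000001000000000

((b | (a & ~b)) & ((~a & c) & ((d | ~a) & (a | ~d))))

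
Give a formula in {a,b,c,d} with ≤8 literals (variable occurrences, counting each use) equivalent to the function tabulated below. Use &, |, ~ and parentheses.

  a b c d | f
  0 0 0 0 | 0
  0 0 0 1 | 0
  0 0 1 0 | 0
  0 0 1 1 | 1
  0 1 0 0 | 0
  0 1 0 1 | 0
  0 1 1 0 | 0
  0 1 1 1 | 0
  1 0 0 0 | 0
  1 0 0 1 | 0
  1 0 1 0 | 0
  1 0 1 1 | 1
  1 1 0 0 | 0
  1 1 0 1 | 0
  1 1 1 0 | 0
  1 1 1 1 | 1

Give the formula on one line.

  ~d = 1010101010101010
  (c | ~d) = 1011101110111011
  ~b = 1111000011110000
  (c | ~b) = 1111001111110011
  (~b | a) = 1111000011111111
  ((c | ~b) & (~b | a)) = 1111000011110011
  ((c | ~d) & ((c | ~b) & (~b | a))) = 1011000010110011
  (((c | ~d) & ((c | ~b) & (~b | a))) & d) = 0001000000010001

(((c | ~d) & ((c | ~b) & (~b | a))) & d)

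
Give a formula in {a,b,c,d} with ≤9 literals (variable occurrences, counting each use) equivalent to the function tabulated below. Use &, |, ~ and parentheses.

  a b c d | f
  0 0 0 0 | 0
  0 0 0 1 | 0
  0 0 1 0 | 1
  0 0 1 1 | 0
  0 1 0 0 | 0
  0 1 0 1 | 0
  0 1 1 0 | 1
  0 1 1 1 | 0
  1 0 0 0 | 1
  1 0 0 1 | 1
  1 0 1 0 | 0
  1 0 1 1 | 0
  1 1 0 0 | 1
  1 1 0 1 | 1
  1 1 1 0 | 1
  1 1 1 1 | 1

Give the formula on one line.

((((a | ~d) & (~a | b)) | (a & (~c | ~a))) & (c | a))

  ~d = 1010101010101010
  (a | ~d) = 1010101011111111
  ~a = 1111111100000000
  (~a | b) = 1111111100001111
  ((a | ~d) & (~a | b)) = 1010101000001111
  ~c = 1100110011001100
  (~c | ~a) = 1111111111001100
  (a & (~c | ~a)) = 0000000011001100
  (((a | ~d) & (~a | b)) | (a & (~c | ~a))) = 1010101011001111
  (c | a) = 0011001111111111
  ((((a | ~d) & (~a | b)) | (a & (~c | ~a))) & (c | a)) = 0010001011001111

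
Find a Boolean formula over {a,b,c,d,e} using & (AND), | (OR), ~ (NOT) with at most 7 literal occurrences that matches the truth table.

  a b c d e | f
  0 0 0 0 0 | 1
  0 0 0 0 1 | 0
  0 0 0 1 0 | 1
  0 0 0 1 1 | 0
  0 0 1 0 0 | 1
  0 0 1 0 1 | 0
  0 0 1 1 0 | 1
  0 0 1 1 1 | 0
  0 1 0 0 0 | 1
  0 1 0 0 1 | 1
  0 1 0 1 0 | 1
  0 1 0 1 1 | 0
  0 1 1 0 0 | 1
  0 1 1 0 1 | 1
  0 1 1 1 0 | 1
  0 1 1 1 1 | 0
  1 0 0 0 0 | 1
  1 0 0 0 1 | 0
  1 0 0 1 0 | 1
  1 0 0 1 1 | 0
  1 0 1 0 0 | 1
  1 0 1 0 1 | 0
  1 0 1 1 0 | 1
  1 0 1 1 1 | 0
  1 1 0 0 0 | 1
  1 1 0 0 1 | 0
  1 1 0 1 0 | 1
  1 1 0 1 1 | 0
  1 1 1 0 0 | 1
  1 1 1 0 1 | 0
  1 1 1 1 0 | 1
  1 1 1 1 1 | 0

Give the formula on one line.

  ~e = 10101010101010101010101010101010
  ~a = 11111111111111110000000000000000
  (~a & b) = 00000000111111110000000000000000
  ~d = 11001100110011001100110011001100
  ((~a & b) & ~d) = 00000000110011000000000000000000
  (~e | ((~a & b) & ~d)) = 10101010111011101010101010101010

(~e | ((~a & b) & ~d))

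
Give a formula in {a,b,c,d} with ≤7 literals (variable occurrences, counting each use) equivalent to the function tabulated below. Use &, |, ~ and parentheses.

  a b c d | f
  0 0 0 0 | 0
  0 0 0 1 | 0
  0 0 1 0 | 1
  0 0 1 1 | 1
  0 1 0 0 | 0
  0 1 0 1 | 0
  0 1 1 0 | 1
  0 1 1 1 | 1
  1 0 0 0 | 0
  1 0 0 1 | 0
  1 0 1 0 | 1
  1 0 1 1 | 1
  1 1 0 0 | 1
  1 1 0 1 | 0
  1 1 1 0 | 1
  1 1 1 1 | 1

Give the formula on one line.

((((a & b) & ~d) & ~c) | c)

  (a & b) = 0000000000001111
  ~d = 1010101010101010
  ((a & b) & ~d) = 0000000000001010
  ~c = 1100110011001100
  (((a & b) & ~d) & ~c) = 0000000000001000
  ((((a & b) & ~d) & ~c) | c) = 0011001100111011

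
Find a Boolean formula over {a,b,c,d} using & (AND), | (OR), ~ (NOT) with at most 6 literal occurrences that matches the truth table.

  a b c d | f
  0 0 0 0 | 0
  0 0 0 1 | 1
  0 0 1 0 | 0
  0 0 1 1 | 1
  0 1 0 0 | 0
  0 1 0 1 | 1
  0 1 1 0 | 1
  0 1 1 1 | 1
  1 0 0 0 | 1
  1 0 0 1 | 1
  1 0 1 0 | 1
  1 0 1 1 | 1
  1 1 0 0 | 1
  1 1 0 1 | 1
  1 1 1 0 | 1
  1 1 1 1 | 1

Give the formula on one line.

  ~c = 1100110011001100
  (b | ~c) = 1100111111001111
  ((b | ~c) & c) = 0000001100000011
  (a | d) = 0101010111111111
  (((b | ~c) & c) | (a | d)) = 0101011111111111

(((b | ~c) & c) | (a | d))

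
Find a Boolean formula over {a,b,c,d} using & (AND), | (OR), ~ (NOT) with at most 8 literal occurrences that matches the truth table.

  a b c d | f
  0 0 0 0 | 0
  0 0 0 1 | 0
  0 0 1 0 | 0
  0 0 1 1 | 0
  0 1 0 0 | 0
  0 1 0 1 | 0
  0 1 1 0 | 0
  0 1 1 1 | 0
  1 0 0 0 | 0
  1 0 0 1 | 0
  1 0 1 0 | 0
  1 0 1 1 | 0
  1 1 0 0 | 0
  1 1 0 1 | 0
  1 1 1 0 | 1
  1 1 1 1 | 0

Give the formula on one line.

  ~c = 1100110011001100
  (~c | a) = 1100110011111111
  ~d = 1010101010101010
  (c & ~d) = 0010001000100010
  (b & (c & ~d)) = 0000001000000010
  ((~c | a) & (b & (c & ~d))) = 0000000000000010

((~c | a) & (b & (c & ~d)))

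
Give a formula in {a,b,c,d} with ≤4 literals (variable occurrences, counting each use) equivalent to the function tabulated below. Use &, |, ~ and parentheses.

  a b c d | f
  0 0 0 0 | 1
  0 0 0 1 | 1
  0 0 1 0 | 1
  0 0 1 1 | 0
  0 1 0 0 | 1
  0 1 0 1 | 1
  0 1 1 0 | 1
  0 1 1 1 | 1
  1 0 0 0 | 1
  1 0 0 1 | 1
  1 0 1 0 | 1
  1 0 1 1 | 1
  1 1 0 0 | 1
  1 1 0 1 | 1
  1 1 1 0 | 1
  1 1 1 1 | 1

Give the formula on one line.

  ~d = 1010101010101010
  ~c = 1100110011001100
  (~d | ~c) = 1110111011101110
  (b | (~d | ~c)) = 1110111111101111
  (a | (b | (~d | ~c))) = 1110111111111111

(a | (b | (~d | ~c)))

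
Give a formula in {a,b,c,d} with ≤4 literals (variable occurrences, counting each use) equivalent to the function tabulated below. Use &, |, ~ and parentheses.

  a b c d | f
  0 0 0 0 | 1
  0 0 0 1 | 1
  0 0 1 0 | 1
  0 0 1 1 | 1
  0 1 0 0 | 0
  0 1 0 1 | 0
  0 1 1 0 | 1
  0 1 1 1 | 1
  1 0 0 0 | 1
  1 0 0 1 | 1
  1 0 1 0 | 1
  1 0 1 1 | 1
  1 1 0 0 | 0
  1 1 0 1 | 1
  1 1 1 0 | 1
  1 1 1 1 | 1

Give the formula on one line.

((d & a) | (~b | c))

  (d & a) = 0000000001010101
  ~b = 1111000011110000
  (~b | c) = 1111001111110011
  ((d & a) | (~b | c)) = 1111001111110111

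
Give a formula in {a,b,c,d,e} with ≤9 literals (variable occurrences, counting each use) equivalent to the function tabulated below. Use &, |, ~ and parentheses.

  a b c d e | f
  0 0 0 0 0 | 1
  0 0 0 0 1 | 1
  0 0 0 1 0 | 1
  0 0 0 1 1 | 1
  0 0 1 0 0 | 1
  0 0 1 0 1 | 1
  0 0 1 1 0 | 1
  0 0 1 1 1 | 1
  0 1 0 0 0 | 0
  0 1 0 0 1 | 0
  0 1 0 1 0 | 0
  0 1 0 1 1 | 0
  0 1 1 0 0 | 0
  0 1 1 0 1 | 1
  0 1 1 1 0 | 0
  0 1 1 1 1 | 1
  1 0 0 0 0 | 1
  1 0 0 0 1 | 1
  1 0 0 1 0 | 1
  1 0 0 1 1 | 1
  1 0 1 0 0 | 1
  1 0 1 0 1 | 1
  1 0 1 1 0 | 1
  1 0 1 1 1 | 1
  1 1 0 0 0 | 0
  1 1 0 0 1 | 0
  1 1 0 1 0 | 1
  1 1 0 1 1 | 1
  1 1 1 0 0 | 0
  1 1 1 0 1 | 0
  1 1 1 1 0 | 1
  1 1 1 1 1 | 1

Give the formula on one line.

(((e & c) & (~e | (~b | ~a))) | ((d & a) | ~b))

  (e & c) = 00000101000001010000010100000101
  ~e = 10101010101010101010101010101010
  ~b = 11111111000000001111111100000000
  ~a = 11111111111111110000000000000000
  (~b | ~a) = 11111111111111111111111100000000
  (~e | (~b | ~a)) = 11111111111111111111111110101010
  ((e & c) & (~e | (~b | ~a))) = 00000101000001010000010100000000
  (d & a) = 00000000000000000011001100110011
  ((d & a) | ~b) = 11111111000000001111111100110011
  (((e & c) & (~e | (~b | ~a))) | ((d & a) | ~b)) = 11111111000001011111111100110011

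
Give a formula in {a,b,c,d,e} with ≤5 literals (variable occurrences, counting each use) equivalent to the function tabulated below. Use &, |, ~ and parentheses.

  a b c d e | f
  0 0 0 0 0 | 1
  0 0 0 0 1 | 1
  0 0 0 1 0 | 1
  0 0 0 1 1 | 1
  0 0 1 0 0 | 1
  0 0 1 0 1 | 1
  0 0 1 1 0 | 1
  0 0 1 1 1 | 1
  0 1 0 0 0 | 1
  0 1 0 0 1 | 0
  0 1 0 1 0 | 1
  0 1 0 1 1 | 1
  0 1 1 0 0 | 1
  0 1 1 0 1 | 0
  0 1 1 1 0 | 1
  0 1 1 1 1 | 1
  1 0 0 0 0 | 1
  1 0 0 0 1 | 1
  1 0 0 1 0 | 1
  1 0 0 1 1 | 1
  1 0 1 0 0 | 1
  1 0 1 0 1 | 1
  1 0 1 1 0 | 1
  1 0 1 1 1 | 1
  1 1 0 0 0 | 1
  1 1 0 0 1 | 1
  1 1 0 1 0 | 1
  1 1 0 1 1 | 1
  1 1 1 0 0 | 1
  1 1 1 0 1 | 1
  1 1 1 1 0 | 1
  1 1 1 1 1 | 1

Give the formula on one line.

  ~b = 11111111000000001111111100000000
  (a | ~b) = 11111111000000001111111111111111
  ~e = 10101010101010101010101010101010
  (~e | d) = 10111011101110111011101110111011
  ((a | ~b) | (~e | d)) = 11111111101110111111111111111111

((a | ~b) | (~e | d))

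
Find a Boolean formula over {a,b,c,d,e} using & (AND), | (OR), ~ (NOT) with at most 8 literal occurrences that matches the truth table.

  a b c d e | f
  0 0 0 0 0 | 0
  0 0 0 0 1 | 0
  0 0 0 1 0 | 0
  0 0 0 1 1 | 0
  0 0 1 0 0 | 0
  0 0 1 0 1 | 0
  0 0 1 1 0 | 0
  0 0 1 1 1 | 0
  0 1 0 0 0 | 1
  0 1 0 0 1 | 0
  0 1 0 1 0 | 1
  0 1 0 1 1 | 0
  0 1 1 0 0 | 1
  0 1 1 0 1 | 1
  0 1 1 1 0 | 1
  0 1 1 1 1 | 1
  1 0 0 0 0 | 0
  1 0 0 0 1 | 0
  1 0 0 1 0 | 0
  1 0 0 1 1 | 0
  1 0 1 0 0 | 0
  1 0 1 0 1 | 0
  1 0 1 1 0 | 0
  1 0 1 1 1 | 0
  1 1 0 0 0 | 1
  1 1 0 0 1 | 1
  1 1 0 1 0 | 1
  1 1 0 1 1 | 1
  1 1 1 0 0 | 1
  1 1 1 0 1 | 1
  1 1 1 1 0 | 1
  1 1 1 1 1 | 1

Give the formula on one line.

  (b & c) = 00000000000011110000000000001111
  ((b & c) | a) = 00000000000011111111111111111111
  ~e = 10101010101010101010101010101010
  (((b & c) | a) | ~e) = 10101010101011111111111111111111
  ((((b & c) | a) | ~e) & b) = 00000000101011110000000011111111

((((b & c) | a) | ~e) & b)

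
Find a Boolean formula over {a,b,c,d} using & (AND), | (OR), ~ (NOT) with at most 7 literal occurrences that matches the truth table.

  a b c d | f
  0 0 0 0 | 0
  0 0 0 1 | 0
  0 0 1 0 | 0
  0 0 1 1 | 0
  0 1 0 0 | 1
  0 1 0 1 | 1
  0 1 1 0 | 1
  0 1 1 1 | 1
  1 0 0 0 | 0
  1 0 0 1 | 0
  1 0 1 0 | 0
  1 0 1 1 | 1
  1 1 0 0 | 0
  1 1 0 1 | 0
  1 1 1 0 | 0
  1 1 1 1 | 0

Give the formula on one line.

(((~b & c) & (d & a)) | ((b | a) & ~a))

  ~b = 1111000011110000
  (~b & c) = 0011000000110000
  (d & a) = 0000000001010101
  ((~b & c) & (d & a)) = 0000000000010000
  (b | a) = 0000111111111111
  ~a = 1111111100000000
  ((b | a) & ~a) = 0000111100000000
  (((~b & c) & (d & a)) | ((b | a) & ~a)) = 0000111100010000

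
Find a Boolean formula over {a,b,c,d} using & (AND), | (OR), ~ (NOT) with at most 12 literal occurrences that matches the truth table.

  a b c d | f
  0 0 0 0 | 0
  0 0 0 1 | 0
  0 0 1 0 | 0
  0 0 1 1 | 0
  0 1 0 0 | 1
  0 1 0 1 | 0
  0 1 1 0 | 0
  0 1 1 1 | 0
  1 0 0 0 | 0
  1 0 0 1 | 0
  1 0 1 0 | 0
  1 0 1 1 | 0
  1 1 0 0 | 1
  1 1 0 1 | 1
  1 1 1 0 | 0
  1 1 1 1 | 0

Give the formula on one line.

((a | (~d | (((a | c) | d) & (~b | c)))) & (~c & b))

  ~d = 1010101010101010
  (a | c) = 0011001111111111
  ((a | c) | d) = 0111011111111111
  ~b = 1111000011110000
  (~b | c) = 1111001111110011
  (((a | c) | d) & (~b | c)) = 0111001111110011
  (~d | (((a | c) | d) & (~b | c))) = 1111101111111011
  (a | (~d | (((a | c) | d) & (~b | c)))) = 1111101111111111
  ~c = 1100110011001100
  (~c & b) = 0000110000001100
  ((a | (~d | (((a | c) | d) & (~b | c)))) & (~c & b)) = 0000100000001100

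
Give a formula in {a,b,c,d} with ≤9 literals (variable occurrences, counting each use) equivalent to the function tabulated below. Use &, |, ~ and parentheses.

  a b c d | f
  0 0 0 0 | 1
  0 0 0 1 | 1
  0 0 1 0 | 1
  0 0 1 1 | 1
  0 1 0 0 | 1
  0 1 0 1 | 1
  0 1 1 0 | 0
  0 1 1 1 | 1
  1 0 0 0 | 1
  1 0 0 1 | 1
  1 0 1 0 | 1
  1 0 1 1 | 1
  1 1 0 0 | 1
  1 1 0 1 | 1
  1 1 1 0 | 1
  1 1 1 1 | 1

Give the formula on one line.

((((~d | c) & ~b) | ((b & ~c) | a)) | (d | ~c))

  ~d = 1010101010101010
  (~d | c) = 1011101110111011
  ~b = 1111000011110000
  ((~d | c) & ~b) = 1011000010110000
  ~c = 1100110011001100
  (b & ~c) = 0000110000001100
  ((b & ~c) | a) = 0000110011111111
  (((~d | c) & ~b) | ((b & ~c) | a)) = 1011110011111111
  (d | ~c) = 1101110111011101
  ((((~d | c) & ~b) | ((b & ~c) | a)) | (d | ~c)) = 1111110111111111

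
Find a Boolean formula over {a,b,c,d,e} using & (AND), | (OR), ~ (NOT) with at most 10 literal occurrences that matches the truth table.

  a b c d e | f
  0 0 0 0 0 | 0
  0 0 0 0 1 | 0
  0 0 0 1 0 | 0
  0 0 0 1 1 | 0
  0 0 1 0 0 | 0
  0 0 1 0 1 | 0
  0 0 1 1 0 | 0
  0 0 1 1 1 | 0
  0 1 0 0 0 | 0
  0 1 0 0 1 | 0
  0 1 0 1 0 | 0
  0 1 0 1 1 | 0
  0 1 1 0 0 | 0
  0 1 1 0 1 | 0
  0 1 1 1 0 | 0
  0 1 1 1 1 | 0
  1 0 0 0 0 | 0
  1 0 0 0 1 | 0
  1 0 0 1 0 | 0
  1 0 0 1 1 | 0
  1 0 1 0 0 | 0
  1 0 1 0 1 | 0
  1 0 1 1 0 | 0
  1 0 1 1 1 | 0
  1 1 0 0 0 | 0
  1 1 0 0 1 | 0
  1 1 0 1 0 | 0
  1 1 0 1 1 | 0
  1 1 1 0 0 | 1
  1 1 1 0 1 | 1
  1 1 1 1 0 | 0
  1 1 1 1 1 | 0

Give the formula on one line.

  ~d = 11001100110011001100110011001100
  (a & ~d) = 00000000000000001100110011001100
  (b & (a & ~d)) = 00000000000000000000000011001100
  (c & ~d) = 00001100000011000000110000001100
  ~c = 11110000111100001111000011110000
  (d & ~c) = 00110000001100000011000000110000
  (d & a) = 00000000000000000011001100110011
  ((d & ~c) & (d & a)) = 00000000000000000011000000110000
  ((c & ~d) | ((d & ~c) & (d & a))) = 00001100000011000011110000111100
  ((b & (a & ~d)) & ((c & ~d) | ((d & ~c) & (d & a)))) = 00000000000000000000000000001100

((b & (a & ~d)) & ((c & ~d) | ((d & ~c) & (d & a))))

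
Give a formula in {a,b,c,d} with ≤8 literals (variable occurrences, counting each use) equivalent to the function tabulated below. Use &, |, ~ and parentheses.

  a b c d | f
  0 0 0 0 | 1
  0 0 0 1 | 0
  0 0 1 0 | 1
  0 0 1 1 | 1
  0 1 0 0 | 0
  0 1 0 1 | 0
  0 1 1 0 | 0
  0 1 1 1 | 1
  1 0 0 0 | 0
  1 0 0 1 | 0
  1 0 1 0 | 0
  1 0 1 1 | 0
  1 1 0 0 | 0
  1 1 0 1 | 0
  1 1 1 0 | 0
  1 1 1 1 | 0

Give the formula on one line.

  ~b = 1111000011110000
  ~d = 1010101010101010
  (~d | a) = 1010101011111111
  (~b & (~d | a)) = 1010000011110000
  ~a = 1111111100000000
  (~a & c) = 0011001100000000
  (d & (~a & c)) = 0001000100000000
  ((~b & (~d | a)) | (d & (~a & c))) = 1011000111110000
  (((~b & (~d | a)) | (d & (~a & c))) & ~a) = 1011000100000000

(((~b & (~d | a)) | (d & (~a & c))) & ~a)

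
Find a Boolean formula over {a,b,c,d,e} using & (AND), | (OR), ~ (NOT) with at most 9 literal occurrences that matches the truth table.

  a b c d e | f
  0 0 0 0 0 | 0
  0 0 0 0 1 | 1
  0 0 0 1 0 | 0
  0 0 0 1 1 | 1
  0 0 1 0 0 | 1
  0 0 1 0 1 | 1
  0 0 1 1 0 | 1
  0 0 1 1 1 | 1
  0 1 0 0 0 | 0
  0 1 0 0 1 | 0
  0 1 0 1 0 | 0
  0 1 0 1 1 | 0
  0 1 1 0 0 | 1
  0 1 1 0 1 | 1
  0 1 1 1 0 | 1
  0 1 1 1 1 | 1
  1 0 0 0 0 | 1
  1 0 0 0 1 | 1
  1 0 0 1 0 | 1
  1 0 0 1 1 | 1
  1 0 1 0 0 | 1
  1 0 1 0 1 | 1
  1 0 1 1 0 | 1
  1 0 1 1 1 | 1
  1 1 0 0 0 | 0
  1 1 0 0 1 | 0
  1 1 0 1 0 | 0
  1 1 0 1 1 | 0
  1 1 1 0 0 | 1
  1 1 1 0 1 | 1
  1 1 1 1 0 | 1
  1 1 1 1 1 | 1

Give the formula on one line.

((c | ((~c & e) | a)) & (c | ~b))

  ~c = 11110000111100001111000011110000
  (~c & e) = 01010000010100000101000001010000
  ((~c & e) | a) = 01010000010100001111111111111111
  (c | ((~c & e) | a)) = 01011111010111111111111111111111
  ~b = 11111111000000001111111100000000
  (c | ~b) = 11111111000011111111111100001111
  ((c | ((~c & e) | a)) & (c | ~b)) = 01011111000011111111111100001111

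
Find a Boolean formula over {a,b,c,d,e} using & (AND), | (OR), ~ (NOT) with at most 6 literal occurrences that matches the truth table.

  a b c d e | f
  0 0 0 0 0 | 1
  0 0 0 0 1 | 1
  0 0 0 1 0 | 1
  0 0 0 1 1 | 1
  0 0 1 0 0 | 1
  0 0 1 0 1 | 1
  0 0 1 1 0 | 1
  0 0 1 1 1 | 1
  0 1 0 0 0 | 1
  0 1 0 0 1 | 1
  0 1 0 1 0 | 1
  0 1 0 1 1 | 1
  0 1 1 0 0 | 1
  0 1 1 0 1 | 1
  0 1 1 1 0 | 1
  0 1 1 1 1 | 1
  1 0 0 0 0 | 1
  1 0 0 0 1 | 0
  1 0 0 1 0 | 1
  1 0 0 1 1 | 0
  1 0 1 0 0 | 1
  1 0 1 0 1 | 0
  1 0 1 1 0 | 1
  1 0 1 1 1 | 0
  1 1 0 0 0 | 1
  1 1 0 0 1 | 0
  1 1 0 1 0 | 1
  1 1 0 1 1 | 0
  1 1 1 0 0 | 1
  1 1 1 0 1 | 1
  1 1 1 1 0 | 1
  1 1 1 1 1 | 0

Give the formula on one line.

  ~a = 11111111111111110000000000000000
  ~d = 11001100110011001100110011001100
  (~d & c) = 00001100000011000000110000001100
  (b & (~d & c)) = 00000000000011000000000000001100
  ~e = 10101010101010101010101010101010
  ((b & (~d & c)) | ~e) = 10101010101011101010101010101110
  (~a | ((b & (~d & c)) | ~e)) = 11111111111111111010101010101110

(~a | ((b & (~d & c)) | ~e))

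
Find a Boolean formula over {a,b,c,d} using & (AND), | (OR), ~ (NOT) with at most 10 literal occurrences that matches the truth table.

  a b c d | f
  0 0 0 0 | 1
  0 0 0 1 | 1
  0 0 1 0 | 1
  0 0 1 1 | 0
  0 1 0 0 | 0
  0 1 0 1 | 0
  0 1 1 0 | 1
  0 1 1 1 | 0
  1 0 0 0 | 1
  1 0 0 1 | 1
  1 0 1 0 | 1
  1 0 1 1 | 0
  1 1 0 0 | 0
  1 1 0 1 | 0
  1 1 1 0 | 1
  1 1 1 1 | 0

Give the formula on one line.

  ~b = 1111000011110000
  (~b | c) = 1111001111110011
  ~d = 1010101010101010
  (b | a) = 0000111111111111
  (~d & (b | a)) = 0000101010101010
  ~c = 1100110011001100
  ((~d & (b | a)) | ~c) = 1100111011101110
  (~d | ((~d & (b | a)) | ~c)) = 1110111011101110
  ((~b | c) & (~d | ((~d & (b | a)) | ~c))) = 1110001011100010

((~b | c) & (~d | ((~d & (b | a)) | ~c)))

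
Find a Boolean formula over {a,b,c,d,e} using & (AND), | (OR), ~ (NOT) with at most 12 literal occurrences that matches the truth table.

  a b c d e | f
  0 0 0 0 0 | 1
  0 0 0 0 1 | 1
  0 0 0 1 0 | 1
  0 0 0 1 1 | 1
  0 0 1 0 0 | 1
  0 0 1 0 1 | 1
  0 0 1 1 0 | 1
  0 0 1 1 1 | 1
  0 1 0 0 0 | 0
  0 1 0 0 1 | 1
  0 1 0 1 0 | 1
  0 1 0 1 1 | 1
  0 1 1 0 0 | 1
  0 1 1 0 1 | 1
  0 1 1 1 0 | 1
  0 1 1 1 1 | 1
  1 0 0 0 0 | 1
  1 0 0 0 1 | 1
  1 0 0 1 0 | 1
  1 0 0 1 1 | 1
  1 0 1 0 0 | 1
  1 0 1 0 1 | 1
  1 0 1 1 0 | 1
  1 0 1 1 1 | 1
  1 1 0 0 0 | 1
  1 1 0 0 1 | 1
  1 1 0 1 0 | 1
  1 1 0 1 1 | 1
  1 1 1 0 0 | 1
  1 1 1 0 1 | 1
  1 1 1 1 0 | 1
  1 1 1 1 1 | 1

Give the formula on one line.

  ~b = 11111111000000001111111100000000
  (c | ~b) = 11111111000011111111111100001111
  (c | b) = 00001111111111110000111111111111
  (d & (c | b)) = 00000011001100110000001100110011
  ((c | ~b) | (d & (c | b))) = 11111111001111111111111100111111
  (e | c) = 01011111010111110101111101011111
  ~e = 10101010101010101010101010101010
  (~e & a) = 00000000000000001010101010101010
  ((e | c) | (~e & a)) = 01011111010111111111111111111111
  (((c | ~b) | (d & (c | b))) | ((e | c) | (~e & a))) = 11111111011111111111111111111111

(((c | ~b) | (d & (c | b))) | ((e | c) | (~e & a)))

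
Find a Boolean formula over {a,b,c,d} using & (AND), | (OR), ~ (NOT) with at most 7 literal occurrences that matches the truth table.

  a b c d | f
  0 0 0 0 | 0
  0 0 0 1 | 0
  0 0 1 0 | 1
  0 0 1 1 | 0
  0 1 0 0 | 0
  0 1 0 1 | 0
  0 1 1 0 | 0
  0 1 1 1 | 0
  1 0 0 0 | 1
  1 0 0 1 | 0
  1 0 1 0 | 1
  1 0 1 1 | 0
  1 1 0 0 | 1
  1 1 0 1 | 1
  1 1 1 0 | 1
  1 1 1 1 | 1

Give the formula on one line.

((((a | ~b) & ~d) & c) | (a & (b | ~d)))

  ~b = 1111000011110000
  (a | ~b) = 1111000011111111
  ~d = 1010101010101010
  ((a | ~b) & ~d) = 1010000010101010
  (((a | ~b) & ~d) & c) = 0010000000100010
  (b | ~d) = 1010111110101111
  (a & (b | ~d)) = 0000000010101111
  ((((a | ~b) & ~d) & c) | (a & (b | ~d))) = 0010000010101111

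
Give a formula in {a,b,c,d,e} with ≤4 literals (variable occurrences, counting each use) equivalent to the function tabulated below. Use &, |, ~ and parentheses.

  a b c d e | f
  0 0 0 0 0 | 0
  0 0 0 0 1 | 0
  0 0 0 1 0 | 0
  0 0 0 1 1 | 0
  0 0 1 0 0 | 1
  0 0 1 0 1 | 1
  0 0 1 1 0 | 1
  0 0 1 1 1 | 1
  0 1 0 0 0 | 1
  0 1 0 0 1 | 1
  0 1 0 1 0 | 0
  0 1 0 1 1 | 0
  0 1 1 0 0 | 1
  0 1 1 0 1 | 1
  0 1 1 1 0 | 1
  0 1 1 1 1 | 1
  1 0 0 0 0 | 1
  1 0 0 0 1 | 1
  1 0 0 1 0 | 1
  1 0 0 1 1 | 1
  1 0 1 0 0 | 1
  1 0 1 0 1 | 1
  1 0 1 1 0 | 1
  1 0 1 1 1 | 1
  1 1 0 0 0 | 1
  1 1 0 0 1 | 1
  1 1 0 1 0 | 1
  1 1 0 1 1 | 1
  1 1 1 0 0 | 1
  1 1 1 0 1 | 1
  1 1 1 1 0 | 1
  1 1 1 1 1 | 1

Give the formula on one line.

  ~d = 11001100110011001100110011001100
  (b & ~d) = 00000000110011000000000011001100
  (a | c) = 00001111000011111111111111111111
  ((b & ~d) | (a | c)) = 00001111110011111111111111111111

((b & ~d) | (a | c))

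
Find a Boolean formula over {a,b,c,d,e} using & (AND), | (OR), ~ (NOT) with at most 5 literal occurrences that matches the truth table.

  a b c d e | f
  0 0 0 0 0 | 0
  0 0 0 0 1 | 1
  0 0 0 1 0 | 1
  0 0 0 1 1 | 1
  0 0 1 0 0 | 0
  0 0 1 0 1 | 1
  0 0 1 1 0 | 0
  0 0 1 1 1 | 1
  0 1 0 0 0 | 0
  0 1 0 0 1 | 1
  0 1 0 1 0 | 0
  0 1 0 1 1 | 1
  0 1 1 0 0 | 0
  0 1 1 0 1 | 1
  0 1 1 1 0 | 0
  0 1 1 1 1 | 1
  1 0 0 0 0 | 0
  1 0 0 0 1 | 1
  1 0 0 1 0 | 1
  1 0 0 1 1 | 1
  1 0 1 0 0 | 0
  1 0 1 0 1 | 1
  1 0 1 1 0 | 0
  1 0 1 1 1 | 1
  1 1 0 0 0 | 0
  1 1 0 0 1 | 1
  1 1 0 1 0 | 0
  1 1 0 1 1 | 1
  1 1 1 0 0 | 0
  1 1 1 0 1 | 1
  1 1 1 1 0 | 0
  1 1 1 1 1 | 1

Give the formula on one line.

  ~c = 11110000111100001111000011110000
  ~b = 11111111000000001111111100000000
  (~b & d) = 00110011000000000011001100000000
  (~c & (~b & d)) = 00110000000000000011000000000000
  (e | (~c & (~b & d))) = 01110101010101010111010101010101

(e | (~c & (~b & d)))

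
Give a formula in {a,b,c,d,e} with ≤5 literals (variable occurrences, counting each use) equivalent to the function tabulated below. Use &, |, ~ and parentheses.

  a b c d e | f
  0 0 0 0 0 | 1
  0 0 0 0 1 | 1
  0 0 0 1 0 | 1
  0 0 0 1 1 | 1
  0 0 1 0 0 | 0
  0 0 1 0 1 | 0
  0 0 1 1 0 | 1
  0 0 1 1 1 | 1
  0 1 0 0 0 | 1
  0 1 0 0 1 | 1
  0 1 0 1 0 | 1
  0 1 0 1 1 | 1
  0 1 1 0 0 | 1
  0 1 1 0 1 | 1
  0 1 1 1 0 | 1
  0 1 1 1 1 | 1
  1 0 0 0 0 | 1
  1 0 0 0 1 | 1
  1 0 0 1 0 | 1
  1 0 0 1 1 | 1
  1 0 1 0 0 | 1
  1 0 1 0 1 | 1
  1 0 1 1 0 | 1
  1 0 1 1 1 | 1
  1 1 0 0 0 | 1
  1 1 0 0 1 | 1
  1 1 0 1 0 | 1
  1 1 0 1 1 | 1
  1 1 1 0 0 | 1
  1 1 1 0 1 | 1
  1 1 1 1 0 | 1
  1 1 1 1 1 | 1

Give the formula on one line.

(((a | ~c) & ~b) | (b | d))

  ~c = 11110000111100001111000011110000
  (a | ~c) = 11110000111100001111111111111111
  ~b = 11111111000000001111111100000000
  ((a | ~c) & ~b) = 11110000000000001111111100000000
  (b | d) = 00110011111111110011001111111111
  (((a | ~c) & ~b) | (b | d)) = 11110011111111111111111111111111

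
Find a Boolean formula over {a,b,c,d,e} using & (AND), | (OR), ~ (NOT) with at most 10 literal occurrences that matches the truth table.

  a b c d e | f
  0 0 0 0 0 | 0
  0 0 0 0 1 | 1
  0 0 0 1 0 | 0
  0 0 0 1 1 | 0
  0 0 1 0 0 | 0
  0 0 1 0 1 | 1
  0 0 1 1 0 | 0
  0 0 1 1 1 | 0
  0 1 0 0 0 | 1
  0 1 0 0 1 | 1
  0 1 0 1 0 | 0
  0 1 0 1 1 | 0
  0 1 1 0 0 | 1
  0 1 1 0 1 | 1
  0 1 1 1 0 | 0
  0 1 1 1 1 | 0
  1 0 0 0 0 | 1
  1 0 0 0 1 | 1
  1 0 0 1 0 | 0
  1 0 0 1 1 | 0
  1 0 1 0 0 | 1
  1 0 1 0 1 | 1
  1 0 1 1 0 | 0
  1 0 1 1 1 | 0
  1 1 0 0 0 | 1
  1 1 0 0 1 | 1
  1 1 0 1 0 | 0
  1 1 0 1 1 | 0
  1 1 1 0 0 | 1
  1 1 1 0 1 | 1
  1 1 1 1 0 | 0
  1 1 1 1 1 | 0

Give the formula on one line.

((~d & e) | (~d & (((a | b) | e) & (~e | c))))

  ~d = 11001100110011001100110011001100
  (~d & e) = 01000100010001000100010001000100
  (a | b) = 00000000111111111111111111111111
  ((a | b) | e) = 01010101111111111111111111111111
  ~e = 10101010101010101010101010101010
  (~e | c) = 10101111101011111010111110101111
  (((a | b) | e) & (~e | c)) = 00000101101011111010111110101111
  (~d & (((a | b) | e) & (~e | c))) = 00000100100011001000110010001100
  ((~d & e) | (~d & (((a | b) | e) & (~e | c)))) = 01000100110011001100110011001100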